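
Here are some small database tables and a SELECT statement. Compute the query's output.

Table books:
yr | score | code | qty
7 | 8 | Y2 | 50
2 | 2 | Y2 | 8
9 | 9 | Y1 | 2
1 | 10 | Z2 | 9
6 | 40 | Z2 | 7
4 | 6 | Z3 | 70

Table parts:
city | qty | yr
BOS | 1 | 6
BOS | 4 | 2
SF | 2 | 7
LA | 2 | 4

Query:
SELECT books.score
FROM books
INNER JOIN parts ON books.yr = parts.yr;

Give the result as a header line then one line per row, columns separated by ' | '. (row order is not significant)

After JOIN parts (4 rows):
books.yr | books.score | books.code | books.qty | parts.city | parts.qty | parts.yr
7 | 8 | Y2 | 50 | SF | 2 | 7
2 | 2 | Y2 | 8 | BOS | 4 | 2
6 | 40 | Z2 | 7 | BOS | 1 | 6
4 | 6 | Z3 | 70 | LA | 2 | 4
After SELECT (4 rows):
books.score
8
2
40
6

== RESULT ==
books.score
8
2
40
6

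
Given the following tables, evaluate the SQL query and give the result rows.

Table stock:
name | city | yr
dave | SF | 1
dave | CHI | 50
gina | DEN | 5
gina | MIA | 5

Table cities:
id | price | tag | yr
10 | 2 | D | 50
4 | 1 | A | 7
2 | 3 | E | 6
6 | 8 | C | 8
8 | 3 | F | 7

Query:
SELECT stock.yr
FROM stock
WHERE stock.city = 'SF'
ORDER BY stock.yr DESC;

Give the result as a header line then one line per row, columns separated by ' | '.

After WHERE (1 rows):
stock.name | stock.city | stock.yr
dave | SF | 1
After SELECT (1 rows):
stock.yr
1
After ORDER BY (1 rows):
stock.yr
1

== RESULT ==
stock.yr
1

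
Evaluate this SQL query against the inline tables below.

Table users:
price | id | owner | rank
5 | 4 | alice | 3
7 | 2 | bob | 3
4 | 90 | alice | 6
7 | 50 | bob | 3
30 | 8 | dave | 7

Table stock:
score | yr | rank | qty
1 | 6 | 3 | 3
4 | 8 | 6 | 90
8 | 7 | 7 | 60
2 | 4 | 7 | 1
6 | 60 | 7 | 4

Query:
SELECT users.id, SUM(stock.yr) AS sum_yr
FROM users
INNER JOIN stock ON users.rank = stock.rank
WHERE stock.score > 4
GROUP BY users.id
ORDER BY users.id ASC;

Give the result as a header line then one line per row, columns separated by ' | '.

== RESULT ==
users.id | sum_yr
8 | 67

Derivation:
After JOIN stock (7 rows):
users.price | users.id | users.owner | users.rank | stock.score | stock.yr | stock.rank | stock.qty
5 | 4 | alice | 3 | 1 | 6 | 3 | 3
7 | 2 | bob | 3 | 1 | 6 | 3 | 3
4 | 90 | alice | 6 | 4 | 8 | 6 | 90
7 | 50 | bob | 3 | 1 | 6 | 3 | 3
30 | 8 | dave | 7 | 8 | 7 | 7 | 60
30 | 8 | dave | 7 | 2 | 4 | 7 | 1
30 | 8 | dave | 7 | 6 | 60 | 7 | 4
After WHERE (2 rows):
users.price | users.id | users.owner | users.rank | stock.score | stock.yr | stock.rank | stock.qty
30 | 8 | dave | 7 | 8 | 7 | 7 | 60
30 | 8 | dave | 7 | 6 | 60 | 7 | 4
After GROUP BY (1 rows):
users.id | sum_yr
8 | 67
After ORDER BY (1 rows):
users.id | sum_yr
8 | 67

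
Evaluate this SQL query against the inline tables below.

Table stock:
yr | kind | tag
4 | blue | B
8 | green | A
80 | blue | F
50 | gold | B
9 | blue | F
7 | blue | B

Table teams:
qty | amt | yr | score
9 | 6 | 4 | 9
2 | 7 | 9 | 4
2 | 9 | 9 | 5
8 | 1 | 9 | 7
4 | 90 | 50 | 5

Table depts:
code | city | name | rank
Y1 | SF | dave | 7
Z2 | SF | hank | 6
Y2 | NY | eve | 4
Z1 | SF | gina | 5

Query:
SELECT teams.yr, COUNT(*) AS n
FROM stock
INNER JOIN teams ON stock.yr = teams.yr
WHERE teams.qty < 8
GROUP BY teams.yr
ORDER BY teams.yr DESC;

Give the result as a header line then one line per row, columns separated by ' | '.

== RESULT ==
teams.yr | n
50 | 1
9 | 2

Derivation:
After JOIN teams (5 rows):
stock.yr | stock.kind | stock.tag | teams.qty | teams.amt | teams.yr | teams.score
4 | blue | B | 9 | 6 | 4 | 9
50 | gold | B | 4 | 90 | 50 | 5
9 | blue | F | 2 | 7 | 9 | 4
9 | blue | F | 2 | 9 | 9 | 5
9 | blue | F | 8 | 1 | 9 | 7
After WHERE (3 rows):
stock.yr | stock.kind | stock.tag | teams.qty | teams.amt | teams.yr | teams.score
50 | gold | B | 4 | 90 | 50 | 5
9 | blue | F | 2 | 7 | 9 | 4
9 | blue | F | 2 | 9 | 9 | 5
After GROUP BY (2 rows):
teams.yr | n
50 | 1
9 | 2
After ORDER BY (2 rows):
teams.yr | n
50 | 1
9 | 2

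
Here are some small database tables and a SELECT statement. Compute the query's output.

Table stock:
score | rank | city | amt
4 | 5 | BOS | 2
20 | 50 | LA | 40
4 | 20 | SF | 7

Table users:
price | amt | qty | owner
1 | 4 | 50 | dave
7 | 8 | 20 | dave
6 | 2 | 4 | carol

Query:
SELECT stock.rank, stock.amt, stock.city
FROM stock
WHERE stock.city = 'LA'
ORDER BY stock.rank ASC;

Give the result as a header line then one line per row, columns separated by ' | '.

== RESULT ==
stock.rank | stock.amt | stock.city
50 | 40 | LA

Derivation:
After WHERE (1 rows):
stock.score | stock.rank | stock.city | stock.amt
20 | 50 | LA | 40
After SELECT (1 rows):
stock.rank | stock.amt | stock.city
50 | 40 | LA
After ORDER BY (1 rows):
stock.rank | stock.amt | stock.city
50 | 40 | LA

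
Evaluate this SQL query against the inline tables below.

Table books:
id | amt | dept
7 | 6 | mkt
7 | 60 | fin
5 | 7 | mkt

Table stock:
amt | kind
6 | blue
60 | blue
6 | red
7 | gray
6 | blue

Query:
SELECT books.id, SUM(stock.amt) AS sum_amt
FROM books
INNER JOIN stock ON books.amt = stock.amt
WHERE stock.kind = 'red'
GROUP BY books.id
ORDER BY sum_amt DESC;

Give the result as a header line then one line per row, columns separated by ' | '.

After JOIN stock (5 rows):
books.id | books.amt | books.dept | stock.amt | stock.kind
7 | 6 | mkt | 6 | blue
7 | 6 | mkt | 6 | red
7 | 6 | mkt | 6 | blue
7 | 60 | fin | 60 | blue
5 | 7 | mkt | 7 | gray
After WHERE (1 rows):
books.id | books.amt | books.dept | stock.amt | stock.kind
7 | 6 | mkt | 6 | red
After GROUP BY (1 rows):
books.id | sum_amt
7 | 6
After ORDER BY (1 rows):
books.id | sum_amt
7 | 6

== RESULT ==
books.id | sum_amt
7 | 6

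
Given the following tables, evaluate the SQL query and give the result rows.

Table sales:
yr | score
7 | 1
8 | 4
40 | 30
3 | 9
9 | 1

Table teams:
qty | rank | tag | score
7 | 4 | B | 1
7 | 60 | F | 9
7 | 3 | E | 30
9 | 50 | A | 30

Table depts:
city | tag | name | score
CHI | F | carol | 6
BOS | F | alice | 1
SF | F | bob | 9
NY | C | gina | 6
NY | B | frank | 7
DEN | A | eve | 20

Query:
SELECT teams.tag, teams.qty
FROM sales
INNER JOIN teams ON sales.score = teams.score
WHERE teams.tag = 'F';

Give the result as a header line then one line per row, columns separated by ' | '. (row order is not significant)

After JOIN teams (5 rows):
sales.yr | sales.score | teams.qty | teams.rank | teams.tag | teams.score
7 | 1 | 7 | 4 | B | 1
40 | 30 | 7 | 3 | E | 30
40 | 30 | 9 | 50 | A | 30
3 | 9 | 7 | 60 | F | 9
9 | 1 | 7 | 4 | B | 1
After WHERE (1 rows):
sales.yr | sales.score | teams.qty | teams.rank | teams.tag | teams.score
3 | 9 | 7 | 60 | F | 9
After SELECT (1 rows):
teams.tag | teams.qty
F | 7

== RESULT ==
teams.tag | teams.qty
F | 7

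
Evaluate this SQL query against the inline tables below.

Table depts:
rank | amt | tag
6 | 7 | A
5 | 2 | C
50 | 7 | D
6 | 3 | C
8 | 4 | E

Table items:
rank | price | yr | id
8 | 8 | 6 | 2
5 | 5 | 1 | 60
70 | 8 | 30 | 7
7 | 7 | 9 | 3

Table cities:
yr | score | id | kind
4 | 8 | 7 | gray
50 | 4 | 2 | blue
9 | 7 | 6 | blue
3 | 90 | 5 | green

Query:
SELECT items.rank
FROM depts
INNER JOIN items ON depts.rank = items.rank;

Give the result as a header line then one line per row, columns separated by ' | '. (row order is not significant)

After JOIN items (2 rows):
depts.rank | depts.amt | depts.tag | items.rank | items.price | items.yr | items.id
5 | 2 | C | 5 | 5 | 1 | 60
8 | 4 | E | 8 | 8 | 6 | 2
After SELECT (2 rows):
items.rank
5
8

== RESULT ==
items.rank
5
8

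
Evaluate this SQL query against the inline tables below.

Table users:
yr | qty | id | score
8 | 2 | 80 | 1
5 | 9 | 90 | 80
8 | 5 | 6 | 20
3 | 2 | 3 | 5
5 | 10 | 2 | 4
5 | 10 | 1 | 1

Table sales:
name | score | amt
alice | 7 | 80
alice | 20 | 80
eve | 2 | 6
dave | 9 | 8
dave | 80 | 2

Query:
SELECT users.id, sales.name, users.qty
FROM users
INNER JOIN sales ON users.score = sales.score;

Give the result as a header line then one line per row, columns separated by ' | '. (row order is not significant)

== RESULT ==
users.id | sales.name | users.qty
90 | dave | 9
6 | alice | 5

Derivation:
After JOIN sales (2 rows):
users.yr | users.qty | users.id | users.score | sales.name | sales.score | sales.amt
5 | 9 | 90 | 80 | dave | 80 | 2
8 | 5 | 6 | 20 | alice | 20 | 80
After SELECT (2 rows):
users.id | sales.name | users.qty
90 | dave | 9
6 | alice | 5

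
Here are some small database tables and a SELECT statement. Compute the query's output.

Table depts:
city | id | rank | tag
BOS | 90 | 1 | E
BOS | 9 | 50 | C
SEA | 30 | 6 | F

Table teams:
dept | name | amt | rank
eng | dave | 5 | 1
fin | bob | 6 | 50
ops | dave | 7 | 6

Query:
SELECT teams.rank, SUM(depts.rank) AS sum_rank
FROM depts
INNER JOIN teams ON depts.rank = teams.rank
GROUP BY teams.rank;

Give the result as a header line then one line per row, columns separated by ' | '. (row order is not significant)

After JOIN teams (3 rows):
depts.city | depts.id | depts.rank | depts.tag | teams.dept | teams.name | teams.amt | teams.rank
BOS | 90 | 1 | E | eng | dave | 5 | 1
BOS | 9 | 50 | C | fin | bob | 6 | 50
SEA | 30 | 6 | F | ops | dave | 7 | 6
After GROUP BY (3 rows):
teams.rank | sum_rank
1 | 1
50 | 50
6 | 6

== RESULT ==
teams.rank | sum_rank
1 | 1
50 | 50
6 | 6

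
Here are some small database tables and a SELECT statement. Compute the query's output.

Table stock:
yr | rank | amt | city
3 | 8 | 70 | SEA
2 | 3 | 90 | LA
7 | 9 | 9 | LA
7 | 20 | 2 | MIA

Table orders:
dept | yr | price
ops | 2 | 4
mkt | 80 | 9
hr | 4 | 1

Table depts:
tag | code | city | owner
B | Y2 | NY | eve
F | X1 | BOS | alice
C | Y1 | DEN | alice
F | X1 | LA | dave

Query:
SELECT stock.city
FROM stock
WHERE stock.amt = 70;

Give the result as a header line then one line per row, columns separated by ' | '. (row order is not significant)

== RESULT ==
stock.city
SEA

Derivation:
After WHERE (1 rows):
stock.yr | stock.rank | stock.amt | stock.city
3 | 8 | 70 | SEA
After SELECT (1 rows):
stock.city
SEA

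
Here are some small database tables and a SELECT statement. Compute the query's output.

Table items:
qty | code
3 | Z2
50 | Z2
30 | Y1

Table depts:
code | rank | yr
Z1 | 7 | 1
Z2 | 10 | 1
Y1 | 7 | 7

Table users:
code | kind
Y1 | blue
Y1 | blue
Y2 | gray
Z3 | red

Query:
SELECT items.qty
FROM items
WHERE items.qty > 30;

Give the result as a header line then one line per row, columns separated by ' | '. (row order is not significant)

== RESULT ==
items.qty
50

Derivation:
After WHERE (1 rows):
items.qty | items.code
50 | Z2
After SELECT (1 rows):
items.qty
50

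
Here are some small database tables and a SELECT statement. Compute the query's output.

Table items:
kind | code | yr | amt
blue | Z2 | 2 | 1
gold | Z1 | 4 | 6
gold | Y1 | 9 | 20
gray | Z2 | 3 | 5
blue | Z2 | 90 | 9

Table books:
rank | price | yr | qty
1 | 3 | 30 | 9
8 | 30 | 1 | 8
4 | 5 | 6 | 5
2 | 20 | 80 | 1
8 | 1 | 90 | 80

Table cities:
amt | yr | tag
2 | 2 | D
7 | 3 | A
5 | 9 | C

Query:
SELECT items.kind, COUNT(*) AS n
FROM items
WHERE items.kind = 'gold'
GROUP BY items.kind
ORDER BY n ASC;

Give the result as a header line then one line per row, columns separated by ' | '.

After WHERE (2 rows):
items.kind | items.code | items.yr | items.amt
gold | Z1 | 4 | 6
gold | Y1 | 9 | 20
After GROUP BY (1 rows):
items.kind | n
gold | 2
After ORDER BY (1 rows):
items.kind | n
gold | 2

== RESULT ==
items.kind | n
gold | 2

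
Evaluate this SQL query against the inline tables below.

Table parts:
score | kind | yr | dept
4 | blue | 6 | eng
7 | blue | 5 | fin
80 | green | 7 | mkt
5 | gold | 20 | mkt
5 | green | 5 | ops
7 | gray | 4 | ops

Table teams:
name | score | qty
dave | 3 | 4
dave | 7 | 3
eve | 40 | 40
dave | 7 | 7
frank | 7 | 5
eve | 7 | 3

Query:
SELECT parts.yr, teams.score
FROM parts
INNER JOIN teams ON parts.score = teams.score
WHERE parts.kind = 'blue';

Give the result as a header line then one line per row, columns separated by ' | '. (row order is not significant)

After JOIN teams (8 rows):
parts.score | parts.kind | parts.yr | parts.dept | teams.name | teams.score | teams.qty
7 | blue | 5 | fin | dave | 7 | 3
7 | blue | 5 | fin | dave | 7 | 7
7 | blue | 5 | fin | frank | 7 | 5
7 | blue | 5 | fin | eve | 7 | 3
7 | gray | 4 | ops | dave | 7 | 3
7 | gray | 4 | ops | dave | 7 | 7
7 | gray | 4 | ops | frank | 7 | 5
7 | gray | 4 | ops | eve | 7 | 3
After WHERE (4 rows):
parts.score | parts.kind | parts.yr | parts.dept | teams.name | teams.score | teams.qty
7 | blue | 5 | fin | dave | 7 | 3
7 | blue | 5 | fin | dave | 7 | 7
7 | blue | 5 | fin | frank | 7 | 5
7 | blue | 5 | fin | eve | 7 | 3
After SELECT (4 rows):
parts.yr | teams.score
5 | 7
5 | 7
5 | 7
5 | 7

== RESULT ==
parts.yr | teams.score
5 | 7
5 | 7
5 | 7
5 | 7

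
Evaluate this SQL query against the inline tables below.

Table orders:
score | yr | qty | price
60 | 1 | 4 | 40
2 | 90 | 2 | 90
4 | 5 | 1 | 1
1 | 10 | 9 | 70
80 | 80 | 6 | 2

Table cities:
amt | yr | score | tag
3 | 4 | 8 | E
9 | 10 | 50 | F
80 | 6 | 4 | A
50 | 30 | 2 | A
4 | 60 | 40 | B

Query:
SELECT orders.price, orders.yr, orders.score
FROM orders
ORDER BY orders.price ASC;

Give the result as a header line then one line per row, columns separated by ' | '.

== RESULT ==
orders.price | orders.yr | orders.score
1 | 5 | 4
2 | 80 | 80
40 | 1 | 60
70 | 10 | 1
90 | 90 | 2

Derivation:
After SELECT (5 rows):
orders.price | orders.yr | orders.score
40 | 1 | 60
90 | 90 | 2
1 | 5 | 4
70 | 10 | 1
2 | 80 | 80
After ORDER BY (5 rows):
orders.price | orders.yr | orders.score
1 | 5 | 4
2 | 80 | 80
40 | 1 | 60
70 | 10 | 1
90 | 90 | 2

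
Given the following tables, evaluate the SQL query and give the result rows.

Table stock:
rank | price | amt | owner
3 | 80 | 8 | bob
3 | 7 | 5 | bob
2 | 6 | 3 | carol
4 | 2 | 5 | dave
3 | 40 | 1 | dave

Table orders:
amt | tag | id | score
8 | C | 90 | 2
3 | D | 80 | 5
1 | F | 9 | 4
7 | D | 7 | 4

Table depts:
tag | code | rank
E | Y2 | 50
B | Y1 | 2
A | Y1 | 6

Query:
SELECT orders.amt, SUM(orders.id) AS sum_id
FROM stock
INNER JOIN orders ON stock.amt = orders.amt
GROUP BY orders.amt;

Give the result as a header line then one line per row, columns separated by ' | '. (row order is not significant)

== RESULT ==
orders.amt | sum_id
8 | 90
3 | 80
1 | 9

Derivation:
After JOIN orders (3 rows):
stock.rank | stock.price | stock.amt | stock.owner | orders.amt | orders.tag | orders.id | orders.score
3 | 80 | 8 | bob | 8 | C | 90 | 2
2 | 6 | 3 | carol | 3 | D | 80 | 5
3 | 40 | 1 | dave | 1 | F | 9 | 4
After GROUP BY (3 rows):
orders.amt | sum_id
8 | 90
3 | 80
1 | 9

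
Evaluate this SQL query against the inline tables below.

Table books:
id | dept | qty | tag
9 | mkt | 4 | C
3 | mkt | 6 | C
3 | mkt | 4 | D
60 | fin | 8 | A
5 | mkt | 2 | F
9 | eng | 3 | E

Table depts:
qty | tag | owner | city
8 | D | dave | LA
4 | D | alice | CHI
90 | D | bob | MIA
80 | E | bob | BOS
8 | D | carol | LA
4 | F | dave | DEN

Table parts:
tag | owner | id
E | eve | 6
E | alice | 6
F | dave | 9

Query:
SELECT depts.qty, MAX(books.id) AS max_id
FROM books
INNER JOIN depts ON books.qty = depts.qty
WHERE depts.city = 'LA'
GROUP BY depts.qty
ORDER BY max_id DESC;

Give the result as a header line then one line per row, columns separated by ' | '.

== RESULT ==
depts.qty | max_id
8 | 60

Derivation:
After JOIN depts (6 rows):
books.id | books.dept | books.qty | books.tag | depts.qty | depts.tag | depts.owner | depts.city
9 | mkt | 4 | C | 4 | D | alice | CHI
9 | mkt | 4 | C | 4 | F | dave | DEN
3 | mkt | 4 | D | 4 | D | alice | CHI
3 | mkt | 4 | D | 4 | F | dave | DEN
60 | fin | 8 | A | 8 | D | dave | LA
60 | fin | 8 | A | 8 | D | carol | LA
After WHERE (2 rows):
books.id | books.dept | books.qty | books.tag | depts.qty | depts.tag | depts.owner | depts.city
60 | fin | 8 | A | 8 | D | dave | LA
60 | fin | 8 | A | 8 | D | carol | LA
After GROUP BY (1 rows):
depts.qty | max_id
8 | 60
After ORDER BY (1 rows):
depts.qty | max_id
8 | 60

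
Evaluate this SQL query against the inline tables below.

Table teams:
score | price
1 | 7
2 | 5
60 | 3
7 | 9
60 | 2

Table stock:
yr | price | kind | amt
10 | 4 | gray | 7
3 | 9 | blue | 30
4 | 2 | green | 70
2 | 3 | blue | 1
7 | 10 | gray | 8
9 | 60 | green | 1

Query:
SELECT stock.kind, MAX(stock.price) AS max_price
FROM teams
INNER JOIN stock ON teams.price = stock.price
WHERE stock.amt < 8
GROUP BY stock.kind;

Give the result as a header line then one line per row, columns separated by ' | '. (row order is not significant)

After JOIN stock (3 rows):
teams.score | teams.price | stock.yr | stock.price | stock.kind | stock.amt
60 | 3 | 2 | 3 | blue | 1
7 | 9 | 3 | 9 | blue | 30
60 | 2 | 4 | 2 | green | 70
After WHERE (1 rows):
teams.score | teams.price | stock.yr | stock.price | stock.kind | stock.amt
60 | 3 | 2 | 3 | blue | 1
After GROUP BY (1 rows):
stock.kind | max_price
blue | 3

== RESULT ==
stock.kind | max_price
blue | 3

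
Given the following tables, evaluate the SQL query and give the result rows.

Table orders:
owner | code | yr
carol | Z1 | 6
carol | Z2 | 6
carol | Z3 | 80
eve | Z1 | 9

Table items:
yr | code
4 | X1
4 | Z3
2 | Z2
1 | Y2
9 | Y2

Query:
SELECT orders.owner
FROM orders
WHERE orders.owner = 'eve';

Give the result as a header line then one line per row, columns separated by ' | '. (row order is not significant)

== RESULT ==
orders.owner
eve

Derivation:
After WHERE (1 rows):
orders.owner | orders.code | orders.yr
eve | Z1 | 9
After SELECT (1 rows):
orders.owner
eve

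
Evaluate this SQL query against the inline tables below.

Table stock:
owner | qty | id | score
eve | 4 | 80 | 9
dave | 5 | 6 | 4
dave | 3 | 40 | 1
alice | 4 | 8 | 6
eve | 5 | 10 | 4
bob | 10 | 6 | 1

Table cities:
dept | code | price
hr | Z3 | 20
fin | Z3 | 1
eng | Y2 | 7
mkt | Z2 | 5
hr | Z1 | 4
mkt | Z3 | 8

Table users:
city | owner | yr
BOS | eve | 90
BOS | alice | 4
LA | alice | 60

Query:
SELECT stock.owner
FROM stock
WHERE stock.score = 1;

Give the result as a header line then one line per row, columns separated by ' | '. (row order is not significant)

== RESULT ==
stock.owner
dave
bob

Derivation:
After WHERE (2 rows):
stock.owner | stock.qty | stock.id | stock.score
dave | 3 | 40 | 1
bob | 10 | 6 | 1
After SELECT (2 rows):
stock.owner
dave
bob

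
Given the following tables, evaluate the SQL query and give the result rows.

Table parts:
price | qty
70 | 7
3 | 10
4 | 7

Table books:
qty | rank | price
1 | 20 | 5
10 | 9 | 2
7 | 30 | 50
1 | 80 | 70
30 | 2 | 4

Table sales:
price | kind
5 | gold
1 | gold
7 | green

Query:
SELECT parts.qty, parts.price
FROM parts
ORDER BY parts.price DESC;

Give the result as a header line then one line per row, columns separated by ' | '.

== RESULT ==
parts.qty | parts.price
7 | 70
7 | 4
10 | 3

Derivation:
After SELECT (3 rows):
parts.qty | parts.price
7 | 70
10 | 3
7 | 4
After ORDER BY (3 rows):
parts.qty | parts.price
7 | 70
7 | 4
10 | 3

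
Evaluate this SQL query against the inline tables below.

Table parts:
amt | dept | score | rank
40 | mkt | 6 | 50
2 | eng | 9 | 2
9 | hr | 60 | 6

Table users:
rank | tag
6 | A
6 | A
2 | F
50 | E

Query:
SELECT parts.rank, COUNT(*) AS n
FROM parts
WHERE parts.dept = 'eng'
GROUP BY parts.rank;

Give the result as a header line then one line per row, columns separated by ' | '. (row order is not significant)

After WHERE (1 rows):
parts.amt | parts.dept | parts.score | parts.rank
2 | eng | 9 | 2
After GROUP BY (1 rows):
parts.rank | n
2 | 1

== RESULT ==
parts.rank | n
2 | 1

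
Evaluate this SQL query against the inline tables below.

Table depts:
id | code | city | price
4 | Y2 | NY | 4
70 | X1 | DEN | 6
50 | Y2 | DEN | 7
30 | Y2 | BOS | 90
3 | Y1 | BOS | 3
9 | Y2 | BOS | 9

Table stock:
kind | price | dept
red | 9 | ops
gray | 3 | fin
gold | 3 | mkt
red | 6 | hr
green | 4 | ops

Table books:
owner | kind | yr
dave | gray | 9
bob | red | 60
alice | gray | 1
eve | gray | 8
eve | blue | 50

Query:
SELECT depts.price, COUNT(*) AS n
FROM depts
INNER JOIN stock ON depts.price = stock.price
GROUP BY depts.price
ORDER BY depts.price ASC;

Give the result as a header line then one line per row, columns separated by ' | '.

After JOIN stock (5 rows):
depts.id | depts.code | depts.city | depts.price | stock.kind | stock.price | stock.dept
4 | Y2 | NY | 4 | green | 4 | ops
70 | X1 | DEN | 6 | red | 6 | hr
3 | Y1 | BOS | 3 | gray | 3 | fin
3 | Y1 | BOS | 3 | gold | 3 | mkt
9 | Y2 | BOS | 9 | red | 9 | ops
After GROUP BY (4 rows):
depts.price | n
4 | 1
6 | 1
3 | 2
9 | 1
After ORDER BY (4 rows):
depts.price | n
3 | 2
4 | 1
6 | 1
9 | 1

== RESULT ==
depts.price | n
3 | 2
4 | 1
6 | 1
9 | 1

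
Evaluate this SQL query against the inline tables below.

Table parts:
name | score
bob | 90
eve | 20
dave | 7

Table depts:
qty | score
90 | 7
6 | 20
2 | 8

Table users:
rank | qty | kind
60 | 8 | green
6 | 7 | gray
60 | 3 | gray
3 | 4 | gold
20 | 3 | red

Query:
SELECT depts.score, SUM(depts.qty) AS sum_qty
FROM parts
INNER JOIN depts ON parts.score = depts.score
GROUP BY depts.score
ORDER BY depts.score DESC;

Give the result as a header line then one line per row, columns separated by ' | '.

After JOIN depts (2 rows):
parts.name | parts.score | depts.qty | depts.score
eve | 20 | 6 | 20
dave | 7 | 90 | 7
After GROUP BY (2 rows):
depts.score | sum_qty
20 | 6
7 | 90
After ORDER BY (2 rows):
depts.score | sum_qty
20 | 6
7 | 90

== RESULT ==
depts.score | sum_qty
20 | 6
7 | 90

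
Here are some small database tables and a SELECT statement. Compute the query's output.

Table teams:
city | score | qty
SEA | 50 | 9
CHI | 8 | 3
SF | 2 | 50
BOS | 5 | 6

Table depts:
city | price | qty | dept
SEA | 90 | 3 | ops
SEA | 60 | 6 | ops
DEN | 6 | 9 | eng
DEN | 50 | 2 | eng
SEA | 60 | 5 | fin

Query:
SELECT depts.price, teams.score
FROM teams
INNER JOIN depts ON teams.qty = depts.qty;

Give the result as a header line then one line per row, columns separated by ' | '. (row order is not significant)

== RESULT ==
depts.price | teams.score
6 | 50
90 | 8
60 | 5

Derivation:
After JOIN depts (3 rows):
teams.city | teams.score | teams.qty | depts.city | depts.price | depts.qty | depts.dept
SEA | 50 | 9 | DEN | 6 | 9 | eng
CHI | 8 | 3 | SEA | 90 | 3 | ops
BOS | 5 | 6 | SEA | 60 | 6 | ops
After SELECT (3 rows):
depts.price | teams.score
6 | 50
90 | 8
60 | 5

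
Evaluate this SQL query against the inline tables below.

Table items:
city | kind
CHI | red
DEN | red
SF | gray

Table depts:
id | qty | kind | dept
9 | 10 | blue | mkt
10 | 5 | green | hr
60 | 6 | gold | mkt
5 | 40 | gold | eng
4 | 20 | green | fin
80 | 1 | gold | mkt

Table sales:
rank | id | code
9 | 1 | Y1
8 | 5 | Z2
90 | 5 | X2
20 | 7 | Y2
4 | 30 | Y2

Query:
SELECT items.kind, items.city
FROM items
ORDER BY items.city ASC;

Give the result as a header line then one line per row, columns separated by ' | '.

== RESULT ==
items.kind | items.city
red | CHI
red | DEN
gray | SF

Derivation:
After SELECT (3 rows):
items.kind | items.city
red | CHI
red | DEN
gray | SF
After ORDER BY (3 rows):
items.kind | items.city
red | CHI
red | DEN
gray | SF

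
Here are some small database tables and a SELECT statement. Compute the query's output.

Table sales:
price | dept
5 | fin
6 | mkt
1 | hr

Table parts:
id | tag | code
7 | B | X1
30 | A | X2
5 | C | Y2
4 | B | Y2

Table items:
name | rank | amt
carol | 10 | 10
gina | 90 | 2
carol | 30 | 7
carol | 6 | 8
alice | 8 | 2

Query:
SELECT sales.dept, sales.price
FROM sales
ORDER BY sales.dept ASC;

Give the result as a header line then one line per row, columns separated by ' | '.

== RESULT ==
sales.dept | sales.price
fin | 5
hr | 1
mkt | 6

Derivation:
After SELECT (3 rows):
sales.dept | sales.price
fin | 5
mkt | 6
hr | 1
After ORDER BY (3 rows):
sales.dept | sales.price
fin | 5
hr | 1
mkt | 6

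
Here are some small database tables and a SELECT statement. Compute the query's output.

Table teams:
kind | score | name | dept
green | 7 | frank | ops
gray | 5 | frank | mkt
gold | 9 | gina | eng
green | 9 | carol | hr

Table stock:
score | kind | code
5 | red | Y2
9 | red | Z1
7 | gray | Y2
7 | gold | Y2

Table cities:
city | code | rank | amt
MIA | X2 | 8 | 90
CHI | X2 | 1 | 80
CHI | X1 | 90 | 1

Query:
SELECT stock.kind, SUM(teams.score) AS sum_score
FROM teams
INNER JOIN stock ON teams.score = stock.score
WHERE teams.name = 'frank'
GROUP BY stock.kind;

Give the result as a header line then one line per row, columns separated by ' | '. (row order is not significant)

== RESULT ==
stock.kind | sum_score
gray | 7
gold | 7
red | 5

Derivation:
After JOIN stock (5 rows):
teams.kind | teams.score | teams.name | teams.dept | stock.score | stock.kind | stock.code
green | 7 | frank | ops | 7 | gray | Y2
green | 7 | frank | ops | 7 | gold | Y2
gray | 5 | frank | mkt | 5 | red | Y2
gold | 9 | gina | eng | 9 | red | Z1
green | 9 | carol | hr | 9 | red | Z1
After WHERE (3 rows):
teams.kind | teams.score | teams.name | teams.dept | stock.score | stock.kind | stock.code
green | 7 | frank | ops | 7 | gray | Y2
green | 7 | frank | ops | 7 | gold | Y2
gray | 5 | frank | mkt | 5 | red | Y2
After GROUP BY (3 rows):
stock.kind | sum_score
gray | 7
gold | 7
red | 5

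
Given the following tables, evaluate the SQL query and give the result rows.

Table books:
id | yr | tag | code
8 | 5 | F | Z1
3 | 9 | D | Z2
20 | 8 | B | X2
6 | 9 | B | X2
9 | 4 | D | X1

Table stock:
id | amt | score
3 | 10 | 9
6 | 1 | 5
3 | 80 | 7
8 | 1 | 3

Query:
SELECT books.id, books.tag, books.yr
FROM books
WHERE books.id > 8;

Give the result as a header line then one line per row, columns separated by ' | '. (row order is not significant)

After WHERE (2 rows):
books.id | books.yr | books.tag | books.code
20 | 8 | B | X2
9 | 4 | D | X1
After SELECT (2 rows):
books.id | books.tag | books.yr
20 | B | 8
9 | D | 4

== RESULT ==
books.id | books.tag | books.yr
20 | B | 8
9 | D | 4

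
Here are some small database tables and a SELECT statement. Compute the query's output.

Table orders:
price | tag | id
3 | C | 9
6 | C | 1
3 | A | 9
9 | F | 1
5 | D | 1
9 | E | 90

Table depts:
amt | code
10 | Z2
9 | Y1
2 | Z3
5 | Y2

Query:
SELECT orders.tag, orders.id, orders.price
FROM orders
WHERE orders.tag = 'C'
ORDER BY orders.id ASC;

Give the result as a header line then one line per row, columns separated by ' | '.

== RESULT ==
orders.tag | orders.id | orders.price
C | 1 | 6
C | 9 | 3

Derivation:
After WHERE (2 rows):
orders.price | orders.tag | orders.id
3 | C | 9
6 | C | 1
After SELECT (2 rows):
orders.tag | orders.id | orders.price
C | 9 | 3
C | 1 | 6
After ORDER BY (2 rows):
orders.tag | orders.id | orders.price
C | 1 | 6
C | 9 | 3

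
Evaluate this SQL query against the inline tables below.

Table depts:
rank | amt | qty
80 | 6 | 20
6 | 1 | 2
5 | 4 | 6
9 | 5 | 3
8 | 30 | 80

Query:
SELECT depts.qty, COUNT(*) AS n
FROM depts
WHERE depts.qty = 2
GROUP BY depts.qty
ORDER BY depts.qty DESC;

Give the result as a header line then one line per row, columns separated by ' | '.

After WHERE (1 rows):
depts.rank | depts.amt | depts.qty
6 | 1 | 2
After GROUP BY (1 rows):
depts.qty | n
2 | 1
After ORDER BY (1 rows):
depts.qty | n
2 | 1

== RESULT ==
depts.qty | n
2 | 1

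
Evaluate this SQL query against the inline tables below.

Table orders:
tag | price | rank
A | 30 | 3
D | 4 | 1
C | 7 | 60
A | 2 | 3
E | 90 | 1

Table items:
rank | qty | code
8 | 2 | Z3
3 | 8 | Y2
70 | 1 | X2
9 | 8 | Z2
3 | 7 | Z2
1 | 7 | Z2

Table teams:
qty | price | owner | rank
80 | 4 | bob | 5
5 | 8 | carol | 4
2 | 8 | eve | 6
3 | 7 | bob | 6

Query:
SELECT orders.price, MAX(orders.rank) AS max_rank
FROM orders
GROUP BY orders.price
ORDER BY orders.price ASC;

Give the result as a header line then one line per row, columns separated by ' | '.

After GROUP BY (5 rows):
orders.price | max_rank
30 | 3
4 | 1
7 | 60
2 | 3
90 | 1
After ORDER BY (5 rows):
orders.price | max_rank
2 | 3
4 | 1
7 | 60
30 | 3
90 | 1

== RESULT ==
orders.price | max_rank
2 | 3
4 | 1
7 | 60
30 | 3
90 | 1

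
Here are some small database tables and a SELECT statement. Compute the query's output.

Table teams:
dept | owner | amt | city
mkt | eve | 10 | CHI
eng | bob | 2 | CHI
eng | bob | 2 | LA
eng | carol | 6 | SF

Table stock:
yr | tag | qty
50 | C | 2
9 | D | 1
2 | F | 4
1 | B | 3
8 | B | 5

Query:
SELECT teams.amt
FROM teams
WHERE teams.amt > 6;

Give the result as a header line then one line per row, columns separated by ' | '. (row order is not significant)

== RESULT ==
teams.amt
10

Derivation:
After WHERE (1 rows):
teams.dept | teams.owner | teams.amt | teams.city
mkt | eve | 10 | CHI
After SELECT (1 rows):
teams.amt
10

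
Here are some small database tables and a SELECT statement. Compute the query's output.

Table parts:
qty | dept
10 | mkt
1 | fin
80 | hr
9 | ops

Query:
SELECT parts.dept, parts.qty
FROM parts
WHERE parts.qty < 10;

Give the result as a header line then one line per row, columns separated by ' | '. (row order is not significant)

== RESULT ==
parts.dept | parts.qty
fin | 1
ops | 9

Derivation:
After WHERE (2 rows):
parts.qty | parts.dept
1 | fin
9 | ops
After SELECT (2 rows):
parts.dept | parts.qty
fin | 1
ops | 9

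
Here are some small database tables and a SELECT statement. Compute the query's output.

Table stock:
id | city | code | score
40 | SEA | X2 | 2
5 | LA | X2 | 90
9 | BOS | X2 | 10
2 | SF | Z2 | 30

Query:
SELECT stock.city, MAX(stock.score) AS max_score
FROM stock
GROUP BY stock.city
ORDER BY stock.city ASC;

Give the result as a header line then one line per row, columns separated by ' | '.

After GROUP BY (4 rows):
stock.city | max_score
SEA | 2
LA | 90
BOS | 10
SF | 30
After ORDER BY (4 rows):
stock.city | max_score
BOS | 10
LA | 90
SEA | 2
SF | 30

== RESULT ==
stock.city | max_score
BOS | 10
LA | 90
SEA | 2
SF | 30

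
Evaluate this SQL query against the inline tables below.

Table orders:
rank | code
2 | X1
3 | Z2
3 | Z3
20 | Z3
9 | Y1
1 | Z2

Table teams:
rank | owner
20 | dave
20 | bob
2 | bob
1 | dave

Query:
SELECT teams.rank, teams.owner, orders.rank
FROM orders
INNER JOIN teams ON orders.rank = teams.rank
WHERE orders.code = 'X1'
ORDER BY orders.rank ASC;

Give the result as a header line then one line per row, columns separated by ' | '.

After JOIN teams (4 rows):
orders.rank | orders.code | teams.rank | teams.owner
2 | X1 | 2 | bob
20 | Z3 | 20 | dave
20 | Z3 | 20 | bob
1 | Z2 | 1 | dave
After WHERE (1 rows):
orders.rank | orders.code | teams.rank | teams.owner
2 | X1 | 2 | bob
After SELECT (1 rows):
teams.rank | teams.owner | orders.rank
2 | bob | 2
After ORDER BY (1 rows):
teams.rank | teams.owner | orders.rank
2 | bob | 2

== RESULT ==
teams.rank | teams.owner | orders.rank
2 | bob | 2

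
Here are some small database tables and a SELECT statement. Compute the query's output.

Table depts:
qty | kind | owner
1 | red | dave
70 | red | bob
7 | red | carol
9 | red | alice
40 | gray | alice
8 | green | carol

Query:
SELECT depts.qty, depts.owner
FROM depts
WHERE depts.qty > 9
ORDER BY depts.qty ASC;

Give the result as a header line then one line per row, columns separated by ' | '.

== RESULT ==
depts.qty | depts.owner
40 | alice
70 | bob

Derivation:
After WHERE (2 rows):
depts.qty | depts.kind | depts.owner
70 | red | bob
40 | gray | alice
After SELECT (2 rows):
depts.qty | depts.owner
70 | bob
40 | alice
After ORDER BY (2 rows):
depts.qty | depts.owner
40 | alice
70 | bob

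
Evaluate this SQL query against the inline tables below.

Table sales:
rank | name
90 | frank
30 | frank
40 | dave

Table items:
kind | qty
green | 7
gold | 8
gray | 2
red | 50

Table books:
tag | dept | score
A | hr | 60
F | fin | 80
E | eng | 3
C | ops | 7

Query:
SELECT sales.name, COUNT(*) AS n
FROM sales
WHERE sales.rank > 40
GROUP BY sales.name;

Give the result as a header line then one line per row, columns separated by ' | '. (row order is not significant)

== RESULT ==
sales.name | n
frank | 1

Derivation:
After WHERE (1 rows):
sales.rank | sales.name
90 | frank
After GROUP BY (1 rows):
sales.name | n
frank | 1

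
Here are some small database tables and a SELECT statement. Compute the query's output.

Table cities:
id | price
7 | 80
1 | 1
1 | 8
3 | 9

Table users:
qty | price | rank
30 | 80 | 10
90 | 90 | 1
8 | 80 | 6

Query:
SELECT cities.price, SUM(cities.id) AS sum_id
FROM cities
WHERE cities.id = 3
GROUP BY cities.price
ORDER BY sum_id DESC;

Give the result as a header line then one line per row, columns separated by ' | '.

== RESULT ==
cities.price | sum_id
9 | 3

Derivation:
After WHERE (1 rows):
cities.id | cities.price
3 | 9
After GROUP BY (1 rows):
cities.price | sum_id
9 | 3
After ORDER BY (1 rows):
cities.price | sum_id
9 | 3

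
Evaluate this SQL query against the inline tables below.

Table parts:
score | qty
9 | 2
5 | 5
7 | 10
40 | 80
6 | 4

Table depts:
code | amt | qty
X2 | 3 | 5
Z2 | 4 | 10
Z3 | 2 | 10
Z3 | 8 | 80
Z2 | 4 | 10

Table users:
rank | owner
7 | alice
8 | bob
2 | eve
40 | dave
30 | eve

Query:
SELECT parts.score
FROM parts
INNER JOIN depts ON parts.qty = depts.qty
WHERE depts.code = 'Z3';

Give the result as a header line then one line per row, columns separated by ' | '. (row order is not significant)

After JOIN depts (5 rows):
parts.score | parts.qty | depts.code | depts.amt | depts.qty
5 | 5 | X2 | 3 | 5
7 | 10 | Z2 | 4 | 10
7 | 10 | Z3 | 2 | 10
7 | 10 | Z2 | 4 | 10
40 | 80 | Z3 | 8 | 80
After WHERE (2 rows):
parts.score | parts.qty | depts.code | depts.amt | depts.qty
7 | 10 | Z3 | 2 | 10
40 | 80 | Z3 | 8 | 80
After SELECT (2 rows):
parts.score
7
40

== RESULT ==
parts.score
7
40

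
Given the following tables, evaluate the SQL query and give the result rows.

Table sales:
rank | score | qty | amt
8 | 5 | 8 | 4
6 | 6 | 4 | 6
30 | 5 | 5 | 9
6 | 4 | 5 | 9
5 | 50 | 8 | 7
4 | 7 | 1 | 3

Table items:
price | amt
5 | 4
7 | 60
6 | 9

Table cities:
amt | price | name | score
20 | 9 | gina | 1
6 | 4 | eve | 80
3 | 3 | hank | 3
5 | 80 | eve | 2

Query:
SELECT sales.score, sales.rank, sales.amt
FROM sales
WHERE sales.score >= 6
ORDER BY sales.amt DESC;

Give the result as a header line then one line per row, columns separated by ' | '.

== RESULT ==
sales.score | sales.rank | sales.amt
50 | 5 | 7
6 | 6 | 6
7 | 4 | 3

Derivation:
After WHERE (3 rows):
sales.rank | sales.score | sales.qty | sales.amt
6 | 6 | 4 | 6
5 | 50 | 8 | 7
4 | 7 | 1 | 3
After SELECT (3 rows):
sales.score | sales.rank | sales.amt
6 | 6 | 6
50 | 5 | 7
7 | 4 | 3
After ORDER BY (3 rows):
sales.score | sales.rank | sales.amt
50 | 5 | 7
6 | 6 | 6
7 | 4 | 3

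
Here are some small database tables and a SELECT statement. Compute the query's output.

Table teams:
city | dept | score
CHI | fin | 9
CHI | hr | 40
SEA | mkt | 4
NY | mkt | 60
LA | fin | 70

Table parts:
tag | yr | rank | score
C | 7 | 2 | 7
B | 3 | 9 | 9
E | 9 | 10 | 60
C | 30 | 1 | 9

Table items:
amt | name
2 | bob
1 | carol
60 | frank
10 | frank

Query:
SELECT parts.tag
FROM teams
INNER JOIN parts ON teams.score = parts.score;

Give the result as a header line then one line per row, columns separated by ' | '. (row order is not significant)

After JOIN parts (3 rows):
teams.city | teams.dept | teams.score | parts.tag | parts.yr | parts.rank | parts.score
CHI | fin | 9 | B | 3 | 9 | 9
CHI | fin | 9 | C | 30 | 1 | 9
NY | mkt | 60 | E | 9 | 10 | 60
After SELECT (3 rows):
parts.tag
B
C
E

== RESULT ==
parts.tag
B
C
E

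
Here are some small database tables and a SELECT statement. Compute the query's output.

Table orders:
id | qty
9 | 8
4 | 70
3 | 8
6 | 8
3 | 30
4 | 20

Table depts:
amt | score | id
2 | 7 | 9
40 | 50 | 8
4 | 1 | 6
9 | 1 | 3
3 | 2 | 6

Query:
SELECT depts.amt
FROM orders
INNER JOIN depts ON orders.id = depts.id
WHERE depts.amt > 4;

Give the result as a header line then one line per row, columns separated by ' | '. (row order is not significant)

== RESULT ==
depts.amt
9
9

Derivation:
After JOIN depts (5 rows):
orders.id | orders.qty | depts.amt | depts.score | depts.id
9 | 8 | 2 | 7 | 9
3 | 8 | 9 | 1 | 3
6 | 8 | 4 | 1 | 6
6 | 8 | 3 | 2 | 6
3 | 30 | 9 | 1 | 3
After WHERE (2 rows):
orders.id | orders.qty | depts.amt | depts.score | depts.id
3 | 8 | 9 | 1 | 3
3 | 30 | 9 | 1 | 3
After SELECT (2 rows):
depts.amt
9
9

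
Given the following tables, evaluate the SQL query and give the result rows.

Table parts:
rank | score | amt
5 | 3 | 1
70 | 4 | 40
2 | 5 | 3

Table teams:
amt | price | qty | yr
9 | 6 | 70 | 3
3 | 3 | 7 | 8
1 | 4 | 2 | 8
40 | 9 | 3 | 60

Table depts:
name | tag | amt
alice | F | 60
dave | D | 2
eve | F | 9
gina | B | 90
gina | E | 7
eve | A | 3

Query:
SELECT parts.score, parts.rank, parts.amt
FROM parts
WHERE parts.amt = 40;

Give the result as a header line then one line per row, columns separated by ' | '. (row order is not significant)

== RESULT ==
parts.score | parts.rank | parts.amt
4 | 70 | 40

Derivation:
After WHERE (1 rows):
parts.rank | parts.score | parts.amt
70 | 4 | 40
After SELECT (1 rows):
parts.score | parts.rank | parts.amt
4 | 70 | 40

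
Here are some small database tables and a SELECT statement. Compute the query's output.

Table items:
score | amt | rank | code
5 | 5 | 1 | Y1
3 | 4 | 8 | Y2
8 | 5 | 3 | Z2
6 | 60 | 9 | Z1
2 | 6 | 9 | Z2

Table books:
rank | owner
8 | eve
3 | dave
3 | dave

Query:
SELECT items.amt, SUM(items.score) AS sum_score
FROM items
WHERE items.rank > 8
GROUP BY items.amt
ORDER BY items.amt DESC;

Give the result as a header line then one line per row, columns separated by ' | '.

== RESULT ==
items.amt | sum_score
60 | 6
6 | 2

Derivation:
After WHERE (2 rows):
items.score | items.amt | items.rank | items.code
6 | 60 | 9 | Z1
2 | 6 | 9 | Z2
After GROUP BY (2 rows):
items.amt | sum_score
60 | 6
6 | 2
After ORDER BY (2 rows):
items.amt | sum_score
60 | 6
6 | 2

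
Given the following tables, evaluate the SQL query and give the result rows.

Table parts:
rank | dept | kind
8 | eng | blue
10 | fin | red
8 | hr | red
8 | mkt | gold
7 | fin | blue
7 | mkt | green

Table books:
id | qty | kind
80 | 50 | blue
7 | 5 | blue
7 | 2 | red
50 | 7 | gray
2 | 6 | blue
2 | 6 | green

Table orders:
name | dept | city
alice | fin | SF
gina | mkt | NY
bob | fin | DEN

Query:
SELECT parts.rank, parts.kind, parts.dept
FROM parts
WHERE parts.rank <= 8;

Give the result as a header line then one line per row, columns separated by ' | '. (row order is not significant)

== RESULT ==
parts.rank | parts.kind | parts.dept
8 | blue | eng
8 | red | hr
8 | gold | mkt
7 | blue | fin
7 | green | mkt

Derivation:
After WHERE (5 rows):
parts.rank | parts.dept | parts.kind
8 | eng | blue
8 | hr | red
8 | mkt | gold
7 | fin | blue
7 | mkt | green
After SELECT (5 rows):
parts.rank | parts.kind | parts.dept
8 | blue | eng
8 | red | hr
8 | gold | mkt
7 | blue | fin
7 | green | mkt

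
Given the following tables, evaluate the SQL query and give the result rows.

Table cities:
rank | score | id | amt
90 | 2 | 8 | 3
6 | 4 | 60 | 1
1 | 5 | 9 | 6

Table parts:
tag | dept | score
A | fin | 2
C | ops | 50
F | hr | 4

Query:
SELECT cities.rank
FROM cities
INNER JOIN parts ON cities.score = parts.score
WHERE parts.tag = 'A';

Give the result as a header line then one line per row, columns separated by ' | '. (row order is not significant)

After JOIN parts (2 rows):
cities.rank | cities.score | cities.id | cities.amt | parts.tag | parts.dept | parts.score
90 | 2 | 8 | 3 | A | fin | 2
6 | 4 | 60 | 1 | F | hr | 4
After WHERE (1 rows):
cities.rank | cities.score | cities.id | cities.amt | parts.tag | parts.dept | parts.score
90 | 2 | 8 | 3 | A | fin | 2
After SELECT (1 rows):
cities.rank
90

== RESULT ==
cities.rank
90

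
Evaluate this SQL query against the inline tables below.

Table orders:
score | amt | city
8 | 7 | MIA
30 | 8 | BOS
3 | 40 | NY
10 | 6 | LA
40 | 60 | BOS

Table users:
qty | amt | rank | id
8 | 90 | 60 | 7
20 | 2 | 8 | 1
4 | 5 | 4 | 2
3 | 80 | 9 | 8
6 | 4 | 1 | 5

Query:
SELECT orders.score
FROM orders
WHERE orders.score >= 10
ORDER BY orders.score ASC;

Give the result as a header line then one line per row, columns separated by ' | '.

After WHERE (3 rows):
orders.score | orders.amt | orders.city
30 | 8 | BOS
10 | 6 | LA
40 | 60 | BOS
After SELECT (3 rows):
orders.score
30
10
40
After ORDER BY (3 rows):
orders.score
10
30
40

== RESULT ==
orders.score
10
30
40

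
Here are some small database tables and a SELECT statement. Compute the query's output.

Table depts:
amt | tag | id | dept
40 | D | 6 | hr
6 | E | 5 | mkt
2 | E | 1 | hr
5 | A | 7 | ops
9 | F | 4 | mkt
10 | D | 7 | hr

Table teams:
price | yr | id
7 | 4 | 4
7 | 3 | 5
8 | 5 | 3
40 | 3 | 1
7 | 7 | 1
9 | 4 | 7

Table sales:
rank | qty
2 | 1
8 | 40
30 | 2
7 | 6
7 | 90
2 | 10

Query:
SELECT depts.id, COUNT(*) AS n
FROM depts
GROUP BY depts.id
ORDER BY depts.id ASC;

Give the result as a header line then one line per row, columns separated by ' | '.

== RESULT ==
depts.id | n
1 | 1
4 | 1
5 | 1
6 | 1
7 | 2

Derivation:
After GROUP BY (5 rows):
depts.id | n
6 | 1
5 | 1
1 | 1
7 | 2
4 | 1
After ORDER BY (5 rows):
depts.id | n
1 | 1
4 | 1
5 | 1
6 | 1
7 | 2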